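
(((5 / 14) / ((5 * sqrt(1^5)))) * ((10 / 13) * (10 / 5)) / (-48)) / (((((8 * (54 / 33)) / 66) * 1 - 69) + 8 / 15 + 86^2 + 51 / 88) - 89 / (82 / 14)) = -124025 / 396181629389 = -0.00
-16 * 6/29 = -96/29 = -3.31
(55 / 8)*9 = 495 / 8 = 61.88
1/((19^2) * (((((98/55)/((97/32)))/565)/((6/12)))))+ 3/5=21863951/11320960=1.93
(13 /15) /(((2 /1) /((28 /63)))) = 26 /135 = 0.19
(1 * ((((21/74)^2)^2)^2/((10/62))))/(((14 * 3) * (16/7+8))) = 43426245933/71935579216302080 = 0.00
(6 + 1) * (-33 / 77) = -3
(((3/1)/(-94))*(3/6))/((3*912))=-1/171456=-0.00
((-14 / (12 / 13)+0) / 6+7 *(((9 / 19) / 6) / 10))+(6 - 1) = 2161 / 855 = 2.53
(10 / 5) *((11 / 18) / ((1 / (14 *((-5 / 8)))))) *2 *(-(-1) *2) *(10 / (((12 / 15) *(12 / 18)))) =-9625 / 12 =-802.08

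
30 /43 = 0.70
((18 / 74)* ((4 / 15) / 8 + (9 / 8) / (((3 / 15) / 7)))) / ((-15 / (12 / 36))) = -4729 / 22200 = -0.21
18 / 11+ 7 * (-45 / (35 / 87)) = -8595 / 11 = -781.36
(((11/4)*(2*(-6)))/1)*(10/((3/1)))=-110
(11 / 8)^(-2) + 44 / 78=5158 / 4719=1.09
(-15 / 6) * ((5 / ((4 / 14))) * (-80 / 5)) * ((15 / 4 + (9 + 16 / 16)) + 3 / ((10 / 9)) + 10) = 18515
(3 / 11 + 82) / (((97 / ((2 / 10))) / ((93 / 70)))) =16833 / 74690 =0.23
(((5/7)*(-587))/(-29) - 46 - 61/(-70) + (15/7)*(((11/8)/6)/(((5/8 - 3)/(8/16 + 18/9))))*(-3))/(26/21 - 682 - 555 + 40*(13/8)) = 6738879/270937720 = 0.02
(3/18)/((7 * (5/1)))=1/210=0.00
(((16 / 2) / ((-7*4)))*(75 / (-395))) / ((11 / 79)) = 30 / 77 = 0.39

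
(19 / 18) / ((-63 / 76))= -722 / 567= -1.27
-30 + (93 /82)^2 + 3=-172899 /6724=-25.71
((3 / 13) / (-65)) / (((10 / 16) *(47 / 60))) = -0.01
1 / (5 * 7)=1 / 35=0.03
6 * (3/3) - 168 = -162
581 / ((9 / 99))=6391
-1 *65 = -65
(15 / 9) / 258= 5 / 774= 0.01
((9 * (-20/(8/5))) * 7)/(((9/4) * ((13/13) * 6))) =-175/3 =-58.33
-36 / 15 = -12 / 5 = -2.40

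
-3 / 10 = -0.30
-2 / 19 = -0.11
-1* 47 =-47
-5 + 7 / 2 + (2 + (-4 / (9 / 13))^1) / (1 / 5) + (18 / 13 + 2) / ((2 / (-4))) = -6355 / 234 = -27.16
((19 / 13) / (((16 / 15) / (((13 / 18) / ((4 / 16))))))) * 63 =249.38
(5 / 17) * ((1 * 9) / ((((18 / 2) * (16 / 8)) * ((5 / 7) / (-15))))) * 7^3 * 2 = -36015 / 17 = -2118.53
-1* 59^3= -205379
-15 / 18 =-0.83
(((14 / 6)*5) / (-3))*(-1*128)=4480 / 9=497.78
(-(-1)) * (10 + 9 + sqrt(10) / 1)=22.16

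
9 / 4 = 2.25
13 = 13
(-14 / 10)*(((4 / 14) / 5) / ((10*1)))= -1 / 125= -0.01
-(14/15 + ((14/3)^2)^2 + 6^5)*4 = -13366952/405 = -33004.82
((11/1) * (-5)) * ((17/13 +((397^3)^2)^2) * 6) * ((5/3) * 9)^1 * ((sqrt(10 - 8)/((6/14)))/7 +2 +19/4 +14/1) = -20466931377626933568712193826661764375/13 - 328786046226938691866862551432317500 * sqrt(2)/13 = -1610146543332315203265785000000000000.00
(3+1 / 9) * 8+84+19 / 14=13891 / 126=110.25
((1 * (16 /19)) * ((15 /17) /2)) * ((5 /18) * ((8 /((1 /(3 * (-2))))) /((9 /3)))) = -1600 /969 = -1.65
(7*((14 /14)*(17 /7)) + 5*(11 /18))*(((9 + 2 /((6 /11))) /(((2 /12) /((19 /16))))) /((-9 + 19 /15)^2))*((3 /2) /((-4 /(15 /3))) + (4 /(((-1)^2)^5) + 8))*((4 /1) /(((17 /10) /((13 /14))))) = 17153501625 /25620224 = 669.53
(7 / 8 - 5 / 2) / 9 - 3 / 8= -5 / 9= -0.56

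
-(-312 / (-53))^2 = -97344 / 2809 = -34.65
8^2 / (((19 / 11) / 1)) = 704 / 19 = 37.05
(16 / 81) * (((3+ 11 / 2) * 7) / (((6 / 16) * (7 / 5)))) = 5440 / 243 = 22.39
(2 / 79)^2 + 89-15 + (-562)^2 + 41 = 1971900123 / 6241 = 315959.00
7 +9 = 16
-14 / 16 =-7 / 8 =-0.88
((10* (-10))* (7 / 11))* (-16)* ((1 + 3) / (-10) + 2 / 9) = -17920 / 99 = -181.01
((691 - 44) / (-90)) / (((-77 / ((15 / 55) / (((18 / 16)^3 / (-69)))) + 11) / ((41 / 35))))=-156190976 / 312075225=-0.50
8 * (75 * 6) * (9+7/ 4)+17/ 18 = 38700.94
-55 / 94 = -0.59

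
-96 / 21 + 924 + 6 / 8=25765 / 28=920.18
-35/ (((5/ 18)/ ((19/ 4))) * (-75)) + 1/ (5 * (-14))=1394/ 175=7.97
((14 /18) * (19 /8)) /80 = 0.02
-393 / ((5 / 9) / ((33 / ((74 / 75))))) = -1750815 / 74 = -23659.66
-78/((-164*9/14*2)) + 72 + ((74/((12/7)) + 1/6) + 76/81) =774733/6642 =116.64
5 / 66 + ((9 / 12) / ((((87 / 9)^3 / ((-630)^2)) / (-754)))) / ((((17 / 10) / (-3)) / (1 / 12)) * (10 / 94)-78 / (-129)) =2092370.39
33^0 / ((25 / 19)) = 19 / 25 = 0.76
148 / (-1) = -148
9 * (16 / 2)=72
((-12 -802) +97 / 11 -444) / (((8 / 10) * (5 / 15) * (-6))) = 68705 / 88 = 780.74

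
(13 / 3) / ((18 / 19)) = 247 / 54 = 4.57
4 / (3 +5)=1 / 2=0.50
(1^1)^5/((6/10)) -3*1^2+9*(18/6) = 77/3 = 25.67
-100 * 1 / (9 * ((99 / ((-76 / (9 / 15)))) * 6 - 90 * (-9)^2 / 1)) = 19000 / 12473919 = 0.00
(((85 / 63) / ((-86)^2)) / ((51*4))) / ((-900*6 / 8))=-1 / 754835760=-0.00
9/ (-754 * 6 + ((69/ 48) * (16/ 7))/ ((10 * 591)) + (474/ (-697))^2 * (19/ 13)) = -2351456444610/ 1181822025490789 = -0.00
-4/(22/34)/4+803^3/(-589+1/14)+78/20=-31895262805/36278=-879190.22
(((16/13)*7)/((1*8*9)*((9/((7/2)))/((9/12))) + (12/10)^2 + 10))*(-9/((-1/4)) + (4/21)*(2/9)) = 733600/610227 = 1.20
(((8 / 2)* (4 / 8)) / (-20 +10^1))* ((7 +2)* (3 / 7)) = -27 / 35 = -0.77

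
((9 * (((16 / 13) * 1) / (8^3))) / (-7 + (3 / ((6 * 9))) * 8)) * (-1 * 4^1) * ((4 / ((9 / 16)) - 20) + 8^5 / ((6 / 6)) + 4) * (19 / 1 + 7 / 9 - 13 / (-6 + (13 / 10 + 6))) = 3243152 / 767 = 4228.36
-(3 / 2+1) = -5 / 2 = -2.50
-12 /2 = -6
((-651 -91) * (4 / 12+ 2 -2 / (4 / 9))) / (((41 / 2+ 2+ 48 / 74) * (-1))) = -356902 / 5139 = -69.45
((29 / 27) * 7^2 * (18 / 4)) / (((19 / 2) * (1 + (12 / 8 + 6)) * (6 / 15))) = 7105 / 969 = 7.33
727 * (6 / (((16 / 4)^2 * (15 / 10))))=727 / 4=181.75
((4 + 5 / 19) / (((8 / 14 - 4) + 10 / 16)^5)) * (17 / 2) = -379178827776 / 1812390858583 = -0.21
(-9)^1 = -9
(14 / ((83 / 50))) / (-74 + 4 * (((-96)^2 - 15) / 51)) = 1190 / 91383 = 0.01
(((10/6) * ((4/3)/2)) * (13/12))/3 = 65/162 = 0.40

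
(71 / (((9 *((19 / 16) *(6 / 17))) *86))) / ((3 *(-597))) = -4828 / 39507669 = -0.00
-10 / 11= -0.91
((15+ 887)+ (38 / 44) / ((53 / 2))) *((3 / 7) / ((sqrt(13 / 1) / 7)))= 1577655 *sqrt(13) / 7579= 750.54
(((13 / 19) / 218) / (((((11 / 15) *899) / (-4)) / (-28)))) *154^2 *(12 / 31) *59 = 16668812160 / 57716699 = 288.80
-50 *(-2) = 100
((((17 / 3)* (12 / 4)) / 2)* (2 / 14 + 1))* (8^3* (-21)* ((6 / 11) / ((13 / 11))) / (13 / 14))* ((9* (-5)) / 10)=39481344 / 169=233617.42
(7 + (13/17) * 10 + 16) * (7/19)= 3647/323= 11.29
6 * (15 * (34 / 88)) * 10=3825 / 11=347.73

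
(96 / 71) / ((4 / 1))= 24 / 71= 0.34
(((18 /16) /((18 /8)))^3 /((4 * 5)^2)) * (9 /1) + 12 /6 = 6409 /3200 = 2.00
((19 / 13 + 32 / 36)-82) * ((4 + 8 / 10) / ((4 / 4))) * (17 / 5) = -1267384 / 975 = -1299.88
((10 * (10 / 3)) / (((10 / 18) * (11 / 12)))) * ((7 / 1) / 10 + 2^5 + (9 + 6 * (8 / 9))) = 33864 / 11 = 3078.55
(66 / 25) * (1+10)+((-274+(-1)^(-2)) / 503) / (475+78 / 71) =1763375337 / 60724675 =29.04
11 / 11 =1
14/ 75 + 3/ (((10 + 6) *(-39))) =2837/ 15600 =0.18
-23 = -23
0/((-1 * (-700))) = 0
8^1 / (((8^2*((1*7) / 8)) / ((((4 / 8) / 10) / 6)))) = 1 / 840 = 0.00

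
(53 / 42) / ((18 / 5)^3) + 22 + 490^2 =240122.03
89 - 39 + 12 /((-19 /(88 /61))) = 56894 /1159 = 49.09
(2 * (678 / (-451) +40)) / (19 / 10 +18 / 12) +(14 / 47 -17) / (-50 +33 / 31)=306475825 / 13332913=22.99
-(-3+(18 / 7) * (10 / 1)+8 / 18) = -1459 / 63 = -23.16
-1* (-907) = 907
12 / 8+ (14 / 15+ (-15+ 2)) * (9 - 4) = -353 / 6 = -58.83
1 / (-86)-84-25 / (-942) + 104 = 20.01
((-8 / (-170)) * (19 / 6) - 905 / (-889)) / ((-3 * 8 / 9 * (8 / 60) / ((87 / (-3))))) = 23016459 / 241808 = 95.18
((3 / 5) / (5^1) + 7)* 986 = 175508 / 25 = 7020.32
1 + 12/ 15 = 9/ 5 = 1.80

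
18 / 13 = 1.38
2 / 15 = 0.13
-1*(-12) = 12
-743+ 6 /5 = -3709 /5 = -741.80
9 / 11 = 0.82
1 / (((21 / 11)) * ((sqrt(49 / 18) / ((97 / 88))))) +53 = 97 * sqrt(2) / 392 +53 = 53.35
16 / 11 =1.45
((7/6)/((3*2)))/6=7/216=0.03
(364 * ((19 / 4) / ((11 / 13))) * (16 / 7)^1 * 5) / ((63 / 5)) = 1284400 / 693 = 1853.39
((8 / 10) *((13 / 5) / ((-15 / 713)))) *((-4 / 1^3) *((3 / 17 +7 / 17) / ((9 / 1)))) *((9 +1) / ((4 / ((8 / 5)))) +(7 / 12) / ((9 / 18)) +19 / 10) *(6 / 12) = 15720224 / 172125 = 91.33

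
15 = 15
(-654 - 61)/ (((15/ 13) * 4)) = -1859/ 12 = -154.92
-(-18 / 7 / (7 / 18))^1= 6.61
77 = 77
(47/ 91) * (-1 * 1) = -0.52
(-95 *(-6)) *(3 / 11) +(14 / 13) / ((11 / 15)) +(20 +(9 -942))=-9829 / 13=-756.08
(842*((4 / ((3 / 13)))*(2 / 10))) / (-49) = -43784 / 735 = -59.57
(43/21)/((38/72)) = 516/133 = 3.88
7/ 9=0.78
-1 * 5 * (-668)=3340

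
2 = 2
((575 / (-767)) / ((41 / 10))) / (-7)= 0.03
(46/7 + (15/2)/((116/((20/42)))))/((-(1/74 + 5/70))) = -198357/2552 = -77.73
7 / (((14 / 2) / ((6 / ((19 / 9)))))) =54 / 19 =2.84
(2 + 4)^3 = 216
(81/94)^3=531441/830584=0.64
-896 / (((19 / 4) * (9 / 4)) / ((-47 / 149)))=673792 / 25479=26.44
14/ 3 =4.67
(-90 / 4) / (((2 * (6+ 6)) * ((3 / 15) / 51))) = -3825 / 16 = -239.06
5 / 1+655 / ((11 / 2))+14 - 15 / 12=6021 / 44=136.84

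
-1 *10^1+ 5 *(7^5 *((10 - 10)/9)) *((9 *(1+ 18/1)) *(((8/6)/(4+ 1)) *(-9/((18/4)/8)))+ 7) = -10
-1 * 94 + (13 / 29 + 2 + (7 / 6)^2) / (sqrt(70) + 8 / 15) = -93.57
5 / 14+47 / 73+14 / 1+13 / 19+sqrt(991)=304575 / 19418+sqrt(991)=47.17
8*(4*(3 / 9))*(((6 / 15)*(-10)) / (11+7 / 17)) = -1088 / 291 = -3.74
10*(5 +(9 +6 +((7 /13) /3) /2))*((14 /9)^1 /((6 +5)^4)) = 109690 /5138991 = 0.02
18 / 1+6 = 24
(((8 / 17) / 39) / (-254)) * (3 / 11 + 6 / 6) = -56 / 926211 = -0.00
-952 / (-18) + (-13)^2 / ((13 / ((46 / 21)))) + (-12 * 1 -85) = -985 / 63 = -15.63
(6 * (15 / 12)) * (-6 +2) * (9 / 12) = -45 / 2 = -22.50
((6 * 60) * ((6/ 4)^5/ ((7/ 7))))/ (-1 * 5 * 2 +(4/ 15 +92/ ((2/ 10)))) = 164025/ 27016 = 6.07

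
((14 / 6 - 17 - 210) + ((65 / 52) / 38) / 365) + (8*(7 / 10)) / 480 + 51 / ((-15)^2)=-23346148 / 104025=-224.43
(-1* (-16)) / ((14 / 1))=1.14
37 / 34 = 1.09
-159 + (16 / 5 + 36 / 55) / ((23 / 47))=-151.12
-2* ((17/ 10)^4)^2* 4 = -6975757441/ 12500000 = -558.06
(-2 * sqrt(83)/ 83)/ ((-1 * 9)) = 2 * sqrt(83)/ 747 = 0.02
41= 41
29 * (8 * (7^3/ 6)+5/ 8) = 318739/ 24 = 13280.79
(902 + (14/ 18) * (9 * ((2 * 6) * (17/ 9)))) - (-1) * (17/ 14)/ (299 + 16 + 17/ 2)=1060.67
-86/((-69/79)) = 6794/69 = 98.46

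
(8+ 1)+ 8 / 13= 125 / 13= 9.62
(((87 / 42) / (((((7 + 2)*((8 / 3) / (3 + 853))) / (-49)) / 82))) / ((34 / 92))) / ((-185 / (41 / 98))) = 119971289 / 66045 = 1816.51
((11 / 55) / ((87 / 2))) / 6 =1 / 1305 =0.00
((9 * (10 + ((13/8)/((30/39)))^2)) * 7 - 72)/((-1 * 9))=-596727/6400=-93.24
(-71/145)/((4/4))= -71/145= -0.49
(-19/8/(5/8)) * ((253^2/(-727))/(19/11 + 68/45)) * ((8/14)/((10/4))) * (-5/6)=-19.68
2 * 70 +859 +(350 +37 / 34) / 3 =37945 / 34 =1116.03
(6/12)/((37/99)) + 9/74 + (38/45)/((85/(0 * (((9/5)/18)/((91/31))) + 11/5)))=1048216/707625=1.48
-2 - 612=-614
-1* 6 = -6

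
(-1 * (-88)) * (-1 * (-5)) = 440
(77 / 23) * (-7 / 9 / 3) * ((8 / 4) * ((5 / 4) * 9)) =-2695 / 138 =-19.53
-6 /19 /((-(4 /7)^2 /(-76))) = -147 /2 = -73.50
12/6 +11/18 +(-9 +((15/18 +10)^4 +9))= 17854009/1296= 13776.24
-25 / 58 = -0.43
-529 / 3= -176.33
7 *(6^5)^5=199012016209507909632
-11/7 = -1.57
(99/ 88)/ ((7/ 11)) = 99/ 56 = 1.77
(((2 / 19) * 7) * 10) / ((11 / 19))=140 / 11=12.73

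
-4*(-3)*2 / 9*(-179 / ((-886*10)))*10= 716 / 1329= 0.54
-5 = -5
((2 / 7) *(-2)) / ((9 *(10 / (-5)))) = 2 / 63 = 0.03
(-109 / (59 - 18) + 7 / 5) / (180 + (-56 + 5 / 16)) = -1376 / 135915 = -0.01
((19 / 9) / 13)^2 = 361 / 13689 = 0.03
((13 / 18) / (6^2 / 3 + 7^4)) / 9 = 13 / 390906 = 0.00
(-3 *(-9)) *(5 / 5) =27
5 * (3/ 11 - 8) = -425/ 11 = -38.64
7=7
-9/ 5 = -1.80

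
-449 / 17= -26.41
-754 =-754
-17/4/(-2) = 17/8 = 2.12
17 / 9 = 1.89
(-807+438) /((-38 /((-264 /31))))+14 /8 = -190709 /2356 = -80.95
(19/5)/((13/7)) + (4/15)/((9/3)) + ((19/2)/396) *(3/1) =113617/51480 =2.21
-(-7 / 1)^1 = 7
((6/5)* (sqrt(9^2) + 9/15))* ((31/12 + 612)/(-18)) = -1180/3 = -393.33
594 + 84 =678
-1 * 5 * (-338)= 1690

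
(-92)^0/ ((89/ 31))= 31/ 89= 0.35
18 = 18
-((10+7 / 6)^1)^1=-67 / 6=-11.17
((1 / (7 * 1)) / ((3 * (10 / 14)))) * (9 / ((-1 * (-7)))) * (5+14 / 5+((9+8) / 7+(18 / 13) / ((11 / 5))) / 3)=132422 / 175175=0.76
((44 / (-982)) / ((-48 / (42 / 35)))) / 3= 11 / 29460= 0.00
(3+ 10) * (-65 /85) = -169 /17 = -9.94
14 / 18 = 7 / 9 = 0.78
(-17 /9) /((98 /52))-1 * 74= -33076 /441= -75.00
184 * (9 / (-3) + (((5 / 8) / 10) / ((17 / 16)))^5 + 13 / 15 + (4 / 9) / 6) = -72628500424 / 191680695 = -378.90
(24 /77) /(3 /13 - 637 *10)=-0.00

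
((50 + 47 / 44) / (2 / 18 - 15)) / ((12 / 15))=-101115 / 23584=-4.29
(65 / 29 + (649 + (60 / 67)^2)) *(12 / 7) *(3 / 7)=3055811544 / 6378869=479.05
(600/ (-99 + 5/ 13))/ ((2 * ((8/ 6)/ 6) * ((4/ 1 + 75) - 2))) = -8775/ 49357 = -0.18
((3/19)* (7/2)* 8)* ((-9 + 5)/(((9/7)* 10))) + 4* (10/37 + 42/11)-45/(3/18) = -29581234/115995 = -255.02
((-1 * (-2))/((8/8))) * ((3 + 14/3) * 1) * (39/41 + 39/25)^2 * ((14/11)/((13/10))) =19891872/210125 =94.67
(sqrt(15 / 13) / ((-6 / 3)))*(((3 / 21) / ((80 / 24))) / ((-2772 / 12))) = sqrt(195) / 140140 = 0.00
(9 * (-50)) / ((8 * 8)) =-225 / 32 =-7.03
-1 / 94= -0.01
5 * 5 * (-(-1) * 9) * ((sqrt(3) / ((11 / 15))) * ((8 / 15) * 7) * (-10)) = -126000 * sqrt(3) / 11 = -19839.85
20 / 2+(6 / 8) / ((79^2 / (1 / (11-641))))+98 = 566183519 / 5242440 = 108.00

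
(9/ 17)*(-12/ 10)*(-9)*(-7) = -3402/ 85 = -40.02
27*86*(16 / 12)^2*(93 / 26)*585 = 8637840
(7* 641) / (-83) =-4487 / 83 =-54.06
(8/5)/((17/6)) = 48/85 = 0.56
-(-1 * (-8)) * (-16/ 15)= 128/ 15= 8.53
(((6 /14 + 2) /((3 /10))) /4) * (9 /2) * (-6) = -765 /14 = -54.64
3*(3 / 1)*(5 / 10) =9 / 2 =4.50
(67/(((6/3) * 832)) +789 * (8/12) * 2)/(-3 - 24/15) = -8752975/38272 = -228.70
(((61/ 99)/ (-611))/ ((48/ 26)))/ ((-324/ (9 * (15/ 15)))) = 61/ 4020192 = 0.00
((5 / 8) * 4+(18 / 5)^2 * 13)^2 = 73085401 / 2500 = 29234.16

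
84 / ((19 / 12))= 1008 / 19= 53.05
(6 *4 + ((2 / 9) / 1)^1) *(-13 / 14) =-1417 / 63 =-22.49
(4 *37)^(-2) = 1 / 21904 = 0.00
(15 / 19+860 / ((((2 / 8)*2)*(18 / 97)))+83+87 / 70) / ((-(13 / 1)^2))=-111966437 / 2022930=-55.35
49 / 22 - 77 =-1645 / 22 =-74.77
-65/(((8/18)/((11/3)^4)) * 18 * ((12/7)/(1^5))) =-6661655/7776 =-856.69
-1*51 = -51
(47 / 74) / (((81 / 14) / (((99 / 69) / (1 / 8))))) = 1.26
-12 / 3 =-4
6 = 6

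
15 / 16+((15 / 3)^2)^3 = 250015 / 16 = 15625.94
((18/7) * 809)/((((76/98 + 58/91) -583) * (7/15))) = -2839590/370471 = -7.66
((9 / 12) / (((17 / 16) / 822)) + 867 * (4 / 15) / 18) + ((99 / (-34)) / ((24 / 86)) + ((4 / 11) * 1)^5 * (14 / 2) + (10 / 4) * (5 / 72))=1148979026581 / 1971264240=582.86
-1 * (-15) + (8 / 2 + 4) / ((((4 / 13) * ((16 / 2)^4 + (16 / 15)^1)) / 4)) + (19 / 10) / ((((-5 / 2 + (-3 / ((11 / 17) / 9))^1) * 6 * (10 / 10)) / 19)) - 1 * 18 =-174381478 / 56059395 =-3.11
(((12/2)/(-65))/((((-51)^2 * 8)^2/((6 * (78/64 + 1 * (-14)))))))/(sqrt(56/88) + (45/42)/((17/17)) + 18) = 2802877/3263810706474240 - 20041 * sqrt(77)/4895716059711360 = 0.00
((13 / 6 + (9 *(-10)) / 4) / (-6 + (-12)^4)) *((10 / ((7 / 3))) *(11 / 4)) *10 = -3355 / 29022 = -0.12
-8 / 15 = -0.53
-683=-683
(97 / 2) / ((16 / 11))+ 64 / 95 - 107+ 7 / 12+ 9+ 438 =3416359 / 9120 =374.60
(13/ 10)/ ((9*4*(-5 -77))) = -13/ 29520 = -0.00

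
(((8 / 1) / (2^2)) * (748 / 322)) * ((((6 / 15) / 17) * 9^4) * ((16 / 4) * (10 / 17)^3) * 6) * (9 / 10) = 2494229760 / 790993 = 3153.29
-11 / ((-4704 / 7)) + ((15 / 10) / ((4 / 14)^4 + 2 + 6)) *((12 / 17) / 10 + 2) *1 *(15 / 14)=439219 / 1016736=0.43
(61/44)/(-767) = -61/33748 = -0.00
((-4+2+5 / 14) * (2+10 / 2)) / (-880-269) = 23 / 2298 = 0.01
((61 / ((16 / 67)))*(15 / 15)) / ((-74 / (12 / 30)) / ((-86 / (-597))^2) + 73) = -7556863 / 261583028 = -0.03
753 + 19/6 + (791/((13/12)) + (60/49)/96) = 22723063/15288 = 1486.33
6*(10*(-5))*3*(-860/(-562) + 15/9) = -808500/281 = -2877.22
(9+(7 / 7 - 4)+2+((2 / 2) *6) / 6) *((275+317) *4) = 21312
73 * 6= 438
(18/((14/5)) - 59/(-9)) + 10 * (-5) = -2332/63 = -37.02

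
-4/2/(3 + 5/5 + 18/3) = -1/5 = -0.20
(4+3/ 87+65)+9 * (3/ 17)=34817/ 493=70.62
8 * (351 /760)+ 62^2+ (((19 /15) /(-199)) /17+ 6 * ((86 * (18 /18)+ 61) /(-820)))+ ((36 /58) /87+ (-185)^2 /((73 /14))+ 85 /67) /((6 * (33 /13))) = 4277.65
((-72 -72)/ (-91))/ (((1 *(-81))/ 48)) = -256/ 273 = -0.94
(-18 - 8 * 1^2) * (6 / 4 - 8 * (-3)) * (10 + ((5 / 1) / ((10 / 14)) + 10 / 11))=-130611 / 11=-11873.73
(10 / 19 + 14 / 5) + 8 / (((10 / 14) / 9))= 104.13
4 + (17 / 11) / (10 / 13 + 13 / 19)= 19995 / 3949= 5.06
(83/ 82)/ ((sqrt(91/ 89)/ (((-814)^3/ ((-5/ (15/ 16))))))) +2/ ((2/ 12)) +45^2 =2037 +16787366607 * sqrt(8099)/ 14924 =101232922.06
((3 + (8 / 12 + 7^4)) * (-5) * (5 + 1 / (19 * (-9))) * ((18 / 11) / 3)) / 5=-12321512 / 1881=-6550.51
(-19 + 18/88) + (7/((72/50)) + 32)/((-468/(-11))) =-3322757/185328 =-17.93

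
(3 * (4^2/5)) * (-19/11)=-912/55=-16.58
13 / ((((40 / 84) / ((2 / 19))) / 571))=155883 / 95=1640.87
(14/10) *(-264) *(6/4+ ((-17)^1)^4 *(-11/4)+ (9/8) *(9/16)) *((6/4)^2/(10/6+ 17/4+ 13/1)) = 183362305203/18160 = 10097043.24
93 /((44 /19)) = 1767 /44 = 40.16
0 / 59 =0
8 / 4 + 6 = 8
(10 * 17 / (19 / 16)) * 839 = 2282080 / 19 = 120109.47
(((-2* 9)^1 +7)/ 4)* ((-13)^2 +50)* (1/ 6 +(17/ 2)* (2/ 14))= -23287/ 28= -831.68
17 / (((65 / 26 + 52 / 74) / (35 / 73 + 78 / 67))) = 10113062 / 1159167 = 8.72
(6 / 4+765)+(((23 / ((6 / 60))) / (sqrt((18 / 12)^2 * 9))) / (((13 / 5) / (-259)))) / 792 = 8803907 / 11583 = 760.07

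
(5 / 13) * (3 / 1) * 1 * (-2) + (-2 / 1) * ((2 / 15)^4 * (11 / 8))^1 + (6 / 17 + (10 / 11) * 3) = 94966786 / 123069375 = 0.77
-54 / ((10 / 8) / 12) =-518.40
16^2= 256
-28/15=-1.87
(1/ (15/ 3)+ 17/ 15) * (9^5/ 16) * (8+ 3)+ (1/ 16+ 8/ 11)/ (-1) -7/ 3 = 28578067/ 528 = 54125.13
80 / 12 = 20 / 3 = 6.67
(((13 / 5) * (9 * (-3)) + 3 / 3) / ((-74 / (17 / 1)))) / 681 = 2941 / 125985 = 0.02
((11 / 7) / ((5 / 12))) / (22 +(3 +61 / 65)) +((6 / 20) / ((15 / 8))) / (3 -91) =155333 / 1081850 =0.14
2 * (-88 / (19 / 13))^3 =-2994387968 / 6859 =-436563.34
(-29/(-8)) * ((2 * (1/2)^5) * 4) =29/32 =0.91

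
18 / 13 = 1.38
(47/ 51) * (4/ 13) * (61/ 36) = 2867/ 5967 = 0.48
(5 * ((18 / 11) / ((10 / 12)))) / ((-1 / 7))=-756 / 11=-68.73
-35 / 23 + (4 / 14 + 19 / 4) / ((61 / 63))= 20647 / 5612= 3.68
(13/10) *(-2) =-13/5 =-2.60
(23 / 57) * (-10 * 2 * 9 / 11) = -1380 / 209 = -6.60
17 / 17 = 1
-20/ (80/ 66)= -16.50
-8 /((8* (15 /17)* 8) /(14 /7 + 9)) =-187 /120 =-1.56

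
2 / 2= 1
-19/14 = -1.36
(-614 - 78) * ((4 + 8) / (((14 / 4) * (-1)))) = 16608 / 7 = 2372.57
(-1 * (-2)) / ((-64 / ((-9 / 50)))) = 9 / 1600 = 0.01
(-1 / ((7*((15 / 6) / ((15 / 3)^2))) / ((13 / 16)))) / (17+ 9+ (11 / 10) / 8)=-650 / 14637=-0.04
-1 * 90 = -90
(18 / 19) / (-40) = -9 / 380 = -0.02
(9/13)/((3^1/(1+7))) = 24/13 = 1.85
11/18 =0.61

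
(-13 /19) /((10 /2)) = -13 /95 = -0.14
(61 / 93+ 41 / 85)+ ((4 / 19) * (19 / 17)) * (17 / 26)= 132784 / 102765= 1.29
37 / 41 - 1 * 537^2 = -11823092 / 41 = -288368.10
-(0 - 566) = 566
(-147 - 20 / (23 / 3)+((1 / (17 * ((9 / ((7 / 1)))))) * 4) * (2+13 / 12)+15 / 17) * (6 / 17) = -3128294 / 59823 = -52.29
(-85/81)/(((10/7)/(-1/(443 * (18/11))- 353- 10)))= 344454187/1291788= 266.65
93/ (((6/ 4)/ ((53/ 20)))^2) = 87079/ 300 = 290.26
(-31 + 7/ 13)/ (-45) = 44/ 65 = 0.68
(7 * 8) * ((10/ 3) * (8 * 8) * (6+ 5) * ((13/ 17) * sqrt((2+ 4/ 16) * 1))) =2562560/ 17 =150738.82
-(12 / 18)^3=-8 / 27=-0.30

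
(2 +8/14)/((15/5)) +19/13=211/91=2.32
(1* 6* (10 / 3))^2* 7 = 2800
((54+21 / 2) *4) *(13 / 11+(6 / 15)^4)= 2141658 / 6875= 311.51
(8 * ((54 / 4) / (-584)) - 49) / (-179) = 7181 / 26134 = 0.27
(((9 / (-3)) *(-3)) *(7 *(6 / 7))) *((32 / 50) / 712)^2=216 / 4950625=0.00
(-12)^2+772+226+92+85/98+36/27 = 363443/294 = 1236.20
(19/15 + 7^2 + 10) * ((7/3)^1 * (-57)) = -120232/15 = -8015.47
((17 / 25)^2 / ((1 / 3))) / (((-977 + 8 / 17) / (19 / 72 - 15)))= 5212693 / 249015000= 0.02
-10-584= -594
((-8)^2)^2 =4096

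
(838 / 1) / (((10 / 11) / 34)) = 156706 / 5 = 31341.20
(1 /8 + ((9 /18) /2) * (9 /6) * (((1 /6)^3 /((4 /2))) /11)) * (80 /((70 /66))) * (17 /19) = 26945 /3192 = 8.44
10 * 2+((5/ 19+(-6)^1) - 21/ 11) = 2582/ 209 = 12.35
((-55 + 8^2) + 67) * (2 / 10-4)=-1444 / 5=-288.80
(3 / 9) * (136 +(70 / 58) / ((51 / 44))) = 202684 / 4437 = 45.68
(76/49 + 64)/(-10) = -1606/245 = -6.56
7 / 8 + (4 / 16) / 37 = 261 / 296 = 0.88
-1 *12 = -12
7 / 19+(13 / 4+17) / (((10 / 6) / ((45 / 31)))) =42421 / 2356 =18.01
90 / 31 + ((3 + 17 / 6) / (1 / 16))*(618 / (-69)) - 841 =-3580769 / 2139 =-1674.04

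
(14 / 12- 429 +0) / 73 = -2567 / 438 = -5.86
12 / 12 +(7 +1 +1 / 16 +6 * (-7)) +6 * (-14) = -1871 / 16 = -116.94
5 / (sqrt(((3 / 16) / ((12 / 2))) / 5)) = 20 * sqrt(10) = 63.25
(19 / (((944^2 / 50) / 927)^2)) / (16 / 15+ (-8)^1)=-153067978125 / 20647207632896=-0.01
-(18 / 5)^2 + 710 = 17426 / 25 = 697.04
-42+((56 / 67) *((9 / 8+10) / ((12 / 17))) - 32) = -48905 / 804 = -60.83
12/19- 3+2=-7/19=-0.37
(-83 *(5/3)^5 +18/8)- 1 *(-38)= -998377/972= -1027.14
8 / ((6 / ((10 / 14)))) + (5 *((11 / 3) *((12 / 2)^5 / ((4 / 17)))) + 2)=12723542 / 21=605882.95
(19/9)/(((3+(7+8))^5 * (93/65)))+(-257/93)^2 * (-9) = -68.73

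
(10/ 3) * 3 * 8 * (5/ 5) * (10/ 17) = 800/ 17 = 47.06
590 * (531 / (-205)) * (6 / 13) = -375948 / 533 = -705.34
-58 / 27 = -2.15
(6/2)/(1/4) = 12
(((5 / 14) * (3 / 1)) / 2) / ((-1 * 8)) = -0.07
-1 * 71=-71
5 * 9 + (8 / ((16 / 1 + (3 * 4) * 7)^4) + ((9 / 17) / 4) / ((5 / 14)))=9641250017 / 212500000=45.37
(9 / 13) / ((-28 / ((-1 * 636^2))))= 910116 / 91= 10001.27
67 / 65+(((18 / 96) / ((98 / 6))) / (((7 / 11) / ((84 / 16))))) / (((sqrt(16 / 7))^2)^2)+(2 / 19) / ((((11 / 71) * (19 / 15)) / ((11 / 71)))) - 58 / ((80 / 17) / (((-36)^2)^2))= -7958613332551919 / 384450560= -20701266.07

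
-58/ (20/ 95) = -551/ 2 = -275.50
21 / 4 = 5.25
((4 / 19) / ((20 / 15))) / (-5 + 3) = -3 / 38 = -0.08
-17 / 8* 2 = -17 / 4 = -4.25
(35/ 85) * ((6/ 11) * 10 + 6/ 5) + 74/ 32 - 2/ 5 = 69603/ 14960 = 4.65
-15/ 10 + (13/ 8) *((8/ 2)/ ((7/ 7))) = 5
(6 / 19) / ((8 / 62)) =93 / 38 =2.45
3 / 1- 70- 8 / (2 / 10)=-107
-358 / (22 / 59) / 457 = -2.10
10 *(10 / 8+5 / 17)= 525 / 34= 15.44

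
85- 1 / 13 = 1104 / 13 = 84.92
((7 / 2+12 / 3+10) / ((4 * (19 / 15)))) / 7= 75 / 152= 0.49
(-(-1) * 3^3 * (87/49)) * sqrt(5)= 2349 * sqrt(5)/49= 107.19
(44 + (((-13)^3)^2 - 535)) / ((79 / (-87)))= -419889666 / 79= -5315059.06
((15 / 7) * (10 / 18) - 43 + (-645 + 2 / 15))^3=-374820956446301 / 1157625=-323784434.90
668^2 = 446224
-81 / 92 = -0.88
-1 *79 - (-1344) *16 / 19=20003 / 19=1052.79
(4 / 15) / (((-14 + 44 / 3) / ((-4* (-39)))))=62.40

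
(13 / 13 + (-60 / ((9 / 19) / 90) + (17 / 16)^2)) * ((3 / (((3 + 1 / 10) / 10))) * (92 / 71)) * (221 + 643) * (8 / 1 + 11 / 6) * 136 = -363484783773000 / 2201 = -165145290219.45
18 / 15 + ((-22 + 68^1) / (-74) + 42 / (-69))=-129 / 4255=-0.03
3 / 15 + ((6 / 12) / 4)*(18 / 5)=13 / 20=0.65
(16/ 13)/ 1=16/ 13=1.23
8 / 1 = 8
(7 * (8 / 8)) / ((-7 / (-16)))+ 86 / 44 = 395 / 22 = 17.95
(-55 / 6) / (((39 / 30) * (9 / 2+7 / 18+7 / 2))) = -1650 / 1963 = -0.84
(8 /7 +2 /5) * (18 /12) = 81 /35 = 2.31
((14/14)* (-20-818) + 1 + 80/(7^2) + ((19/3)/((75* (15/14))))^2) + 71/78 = -12109264309981/14511656250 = -834.45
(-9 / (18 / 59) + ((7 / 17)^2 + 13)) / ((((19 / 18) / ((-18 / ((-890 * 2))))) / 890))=-764559 / 5491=-139.24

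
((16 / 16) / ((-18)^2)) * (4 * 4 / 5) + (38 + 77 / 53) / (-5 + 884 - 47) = 1023239 / 17858880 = 0.06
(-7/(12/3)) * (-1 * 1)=7/4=1.75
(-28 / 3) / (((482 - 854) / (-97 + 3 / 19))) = -12880 / 5301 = -2.43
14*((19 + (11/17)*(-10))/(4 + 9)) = 2982/221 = 13.49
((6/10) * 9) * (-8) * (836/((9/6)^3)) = -53504/5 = -10700.80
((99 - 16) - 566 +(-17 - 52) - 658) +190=-1020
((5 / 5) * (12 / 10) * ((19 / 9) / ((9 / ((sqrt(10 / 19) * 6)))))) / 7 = 4 * sqrt(190) / 315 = 0.18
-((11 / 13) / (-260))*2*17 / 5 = 187 / 8450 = 0.02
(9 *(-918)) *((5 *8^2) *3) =-7931520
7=7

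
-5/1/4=-5/4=-1.25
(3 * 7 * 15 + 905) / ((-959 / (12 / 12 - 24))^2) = 645380 / 919681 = 0.70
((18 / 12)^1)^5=243 / 32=7.59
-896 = -896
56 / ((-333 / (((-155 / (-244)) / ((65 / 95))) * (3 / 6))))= -20615 / 264069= -0.08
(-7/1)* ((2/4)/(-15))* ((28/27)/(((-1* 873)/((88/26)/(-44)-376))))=479122/4596345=0.10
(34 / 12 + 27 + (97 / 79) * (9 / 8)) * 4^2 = 118366 / 237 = 499.43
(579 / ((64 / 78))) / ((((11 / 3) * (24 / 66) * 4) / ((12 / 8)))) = 198.47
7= 7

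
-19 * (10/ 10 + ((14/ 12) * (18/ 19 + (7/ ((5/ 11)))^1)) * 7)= -76667/ 30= -2555.57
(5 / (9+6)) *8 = 8 / 3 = 2.67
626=626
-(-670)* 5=3350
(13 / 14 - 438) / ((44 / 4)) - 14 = -53.73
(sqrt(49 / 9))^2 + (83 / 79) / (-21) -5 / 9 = 24083 / 4977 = 4.84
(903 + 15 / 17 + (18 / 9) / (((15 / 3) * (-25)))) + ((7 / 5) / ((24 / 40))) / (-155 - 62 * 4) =2322130769 / 2569125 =903.86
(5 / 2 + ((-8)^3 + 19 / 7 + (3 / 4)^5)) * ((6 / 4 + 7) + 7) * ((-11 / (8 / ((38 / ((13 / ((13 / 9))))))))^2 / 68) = -1638898146743 / 421134336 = -3891.63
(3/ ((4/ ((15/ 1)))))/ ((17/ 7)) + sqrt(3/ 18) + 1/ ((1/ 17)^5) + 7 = sqrt(6)/ 6 + 96551067/ 68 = 1419869.04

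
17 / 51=1 / 3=0.33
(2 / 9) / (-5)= -0.04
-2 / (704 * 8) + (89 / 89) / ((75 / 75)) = 2815 / 2816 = 1.00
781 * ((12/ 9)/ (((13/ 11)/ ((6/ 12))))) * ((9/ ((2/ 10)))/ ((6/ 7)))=300685/ 13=23129.62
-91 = -91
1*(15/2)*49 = 735/2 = 367.50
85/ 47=1.81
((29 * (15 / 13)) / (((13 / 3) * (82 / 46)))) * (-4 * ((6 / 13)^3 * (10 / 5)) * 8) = -414927360 / 15223013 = -27.26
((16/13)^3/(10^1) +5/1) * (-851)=-48484023/10985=-4413.66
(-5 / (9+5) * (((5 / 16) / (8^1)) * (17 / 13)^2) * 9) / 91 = -65025 / 27559168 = -0.00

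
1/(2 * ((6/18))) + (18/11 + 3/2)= 51/11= 4.64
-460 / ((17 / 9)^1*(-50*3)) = 138 / 85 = 1.62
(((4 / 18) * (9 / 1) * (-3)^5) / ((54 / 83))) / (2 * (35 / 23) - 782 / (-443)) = -845687 / 5444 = -155.34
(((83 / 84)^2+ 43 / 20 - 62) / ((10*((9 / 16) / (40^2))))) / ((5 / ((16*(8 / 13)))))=-8507650048 / 257985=-32977.31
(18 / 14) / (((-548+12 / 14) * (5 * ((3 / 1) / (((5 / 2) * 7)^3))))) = -5145 / 6128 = -0.84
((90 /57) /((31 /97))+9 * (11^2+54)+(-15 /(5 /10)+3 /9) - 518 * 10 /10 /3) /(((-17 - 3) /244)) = -148488152 /8835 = -16806.81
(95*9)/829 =855/829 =1.03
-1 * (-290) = 290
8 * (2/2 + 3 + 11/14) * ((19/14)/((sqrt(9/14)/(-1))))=-2546 * sqrt(14)/147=-64.80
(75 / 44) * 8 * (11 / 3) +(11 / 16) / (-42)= 33589 / 672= 49.98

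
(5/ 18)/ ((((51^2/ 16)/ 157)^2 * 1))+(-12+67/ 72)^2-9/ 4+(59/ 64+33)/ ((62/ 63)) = 37450407041147/ 241598858112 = 155.01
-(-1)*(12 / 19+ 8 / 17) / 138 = 178 / 22287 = 0.01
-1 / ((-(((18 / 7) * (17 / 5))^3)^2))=1838265625 / 820972403643456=0.00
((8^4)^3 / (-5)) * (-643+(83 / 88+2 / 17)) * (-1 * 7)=-57744864632111104 / 935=-61759213510279.26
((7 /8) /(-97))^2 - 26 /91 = -1204009 /4215232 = -0.29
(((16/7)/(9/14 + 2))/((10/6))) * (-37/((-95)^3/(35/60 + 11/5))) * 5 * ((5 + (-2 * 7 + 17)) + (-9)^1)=-1336/4286875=-0.00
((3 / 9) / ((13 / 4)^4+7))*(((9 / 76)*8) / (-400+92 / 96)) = -36864 / 5523122939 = -0.00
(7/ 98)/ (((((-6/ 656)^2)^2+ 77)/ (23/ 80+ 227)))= 6576743969664/ 31192784468755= 0.21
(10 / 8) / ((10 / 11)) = 11 / 8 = 1.38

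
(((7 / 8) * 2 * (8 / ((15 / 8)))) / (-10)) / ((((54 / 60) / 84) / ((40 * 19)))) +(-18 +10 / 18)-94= -53075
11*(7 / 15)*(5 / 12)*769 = 59213 / 36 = 1644.81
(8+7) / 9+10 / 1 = 35 / 3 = 11.67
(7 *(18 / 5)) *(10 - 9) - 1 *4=106 / 5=21.20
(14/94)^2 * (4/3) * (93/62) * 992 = 97216/2209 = 44.01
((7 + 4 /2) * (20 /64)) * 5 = 225 /16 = 14.06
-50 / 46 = -25 / 23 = -1.09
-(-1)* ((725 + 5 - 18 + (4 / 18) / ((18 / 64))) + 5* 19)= 65431 / 81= 807.79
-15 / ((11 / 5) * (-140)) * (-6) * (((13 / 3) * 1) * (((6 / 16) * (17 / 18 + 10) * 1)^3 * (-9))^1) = 496949245 / 630784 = 787.83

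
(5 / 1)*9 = 45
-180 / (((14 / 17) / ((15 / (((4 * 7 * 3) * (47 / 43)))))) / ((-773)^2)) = -98278582275 / 4606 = -21337078.22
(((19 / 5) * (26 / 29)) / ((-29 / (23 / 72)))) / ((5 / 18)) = -0.14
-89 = -89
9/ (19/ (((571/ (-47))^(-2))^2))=0.00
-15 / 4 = -3.75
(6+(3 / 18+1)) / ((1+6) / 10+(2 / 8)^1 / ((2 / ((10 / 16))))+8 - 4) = 6880 / 4587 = 1.50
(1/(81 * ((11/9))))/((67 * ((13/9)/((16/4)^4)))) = 256/9581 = 0.03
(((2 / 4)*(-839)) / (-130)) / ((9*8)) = 0.04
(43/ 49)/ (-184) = -43/ 9016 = -0.00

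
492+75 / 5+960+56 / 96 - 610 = 10291 / 12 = 857.58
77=77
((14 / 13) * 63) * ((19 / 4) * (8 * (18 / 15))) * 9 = 27844.06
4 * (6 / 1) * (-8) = -192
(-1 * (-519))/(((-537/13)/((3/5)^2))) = -20241/4475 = -4.52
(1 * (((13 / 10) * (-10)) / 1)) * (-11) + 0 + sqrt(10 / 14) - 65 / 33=sqrt(35) / 7 + 4654 / 33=141.88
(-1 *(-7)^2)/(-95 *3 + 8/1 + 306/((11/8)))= 539/599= 0.90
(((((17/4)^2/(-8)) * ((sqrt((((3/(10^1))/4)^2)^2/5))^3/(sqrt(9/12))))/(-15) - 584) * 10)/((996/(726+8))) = -1071640/249+2863701 * sqrt(15)/543948800000000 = -4303.78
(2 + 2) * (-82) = -328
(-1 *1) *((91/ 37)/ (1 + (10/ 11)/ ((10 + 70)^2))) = -640640/ 260517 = -2.46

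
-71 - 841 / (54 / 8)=-5281 / 27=-195.59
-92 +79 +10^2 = 87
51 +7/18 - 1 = 907/18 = 50.39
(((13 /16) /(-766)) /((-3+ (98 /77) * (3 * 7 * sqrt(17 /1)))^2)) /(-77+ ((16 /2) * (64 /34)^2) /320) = 94241455 * sqrt(17) /6274870567186291416+ 9522583235 /8366494089581721888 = 0.00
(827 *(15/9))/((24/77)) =318395/72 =4422.15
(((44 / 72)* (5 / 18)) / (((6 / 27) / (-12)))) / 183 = -55 / 1098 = -0.05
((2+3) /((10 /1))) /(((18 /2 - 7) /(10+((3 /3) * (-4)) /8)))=19 /8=2.38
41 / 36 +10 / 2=221 / 36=6.14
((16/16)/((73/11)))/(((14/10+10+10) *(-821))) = -55/6412831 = -0.00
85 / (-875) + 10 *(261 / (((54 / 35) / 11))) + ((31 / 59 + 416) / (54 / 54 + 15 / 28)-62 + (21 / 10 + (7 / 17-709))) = 820163599037 / 45285450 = 18110.97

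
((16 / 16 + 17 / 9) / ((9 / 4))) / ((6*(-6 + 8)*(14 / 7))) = 13 / 243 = 0.05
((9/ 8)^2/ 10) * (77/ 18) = 693/ 1280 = 0.54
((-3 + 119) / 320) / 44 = 29 / 3520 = 0.01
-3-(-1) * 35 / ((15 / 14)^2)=1237 / 45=27.49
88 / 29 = 3.03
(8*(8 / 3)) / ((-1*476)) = -16 / 357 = -0.04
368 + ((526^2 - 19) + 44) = 277069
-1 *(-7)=7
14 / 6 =7 / 3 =2.33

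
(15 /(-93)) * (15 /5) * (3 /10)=-9 /62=-0.15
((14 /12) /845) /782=7 /3964740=0.00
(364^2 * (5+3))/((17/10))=10599680/17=623510.59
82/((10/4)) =32.80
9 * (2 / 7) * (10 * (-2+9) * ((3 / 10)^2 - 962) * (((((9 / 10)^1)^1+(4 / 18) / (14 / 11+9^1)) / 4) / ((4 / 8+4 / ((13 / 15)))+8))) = -11720777159 / 3853300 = -3041.75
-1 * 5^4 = -625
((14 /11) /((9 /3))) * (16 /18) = 112 /297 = 0.38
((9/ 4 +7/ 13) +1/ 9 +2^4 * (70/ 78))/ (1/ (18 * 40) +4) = 161540/ 37453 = 4.31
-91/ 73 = -1.25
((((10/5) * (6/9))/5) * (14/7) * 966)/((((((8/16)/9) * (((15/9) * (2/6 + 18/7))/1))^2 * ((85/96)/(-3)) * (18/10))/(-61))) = 106003924992/129625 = 817773.77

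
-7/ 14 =-1/ 2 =-0.50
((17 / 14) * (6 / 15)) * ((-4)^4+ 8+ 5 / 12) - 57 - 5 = 27901 / 420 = 66.43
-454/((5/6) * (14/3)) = -4086/35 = -116.74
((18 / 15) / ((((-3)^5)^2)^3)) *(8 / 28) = 4 / 2402063207770905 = 0.00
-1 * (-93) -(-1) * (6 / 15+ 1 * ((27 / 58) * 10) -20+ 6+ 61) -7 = 20018 / 145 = 138.06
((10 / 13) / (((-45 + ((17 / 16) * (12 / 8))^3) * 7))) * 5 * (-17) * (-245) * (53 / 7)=-7380992000 / 17444817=-423.11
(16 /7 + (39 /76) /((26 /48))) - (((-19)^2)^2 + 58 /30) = -259987802 /1995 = -130319.70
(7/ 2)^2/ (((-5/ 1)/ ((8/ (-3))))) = 98/ 15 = 6.53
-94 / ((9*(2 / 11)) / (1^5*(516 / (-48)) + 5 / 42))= 461681 / 756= 610.69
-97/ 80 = -1.21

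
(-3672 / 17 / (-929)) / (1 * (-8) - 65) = -216 / 67817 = -0.00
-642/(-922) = 321/461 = 0.70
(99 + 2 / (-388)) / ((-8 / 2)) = -19205 / 776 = -24.75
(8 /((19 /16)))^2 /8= 2048 /361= 5.67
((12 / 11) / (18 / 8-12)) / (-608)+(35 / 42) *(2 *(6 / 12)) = 6794 / 8151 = 0.83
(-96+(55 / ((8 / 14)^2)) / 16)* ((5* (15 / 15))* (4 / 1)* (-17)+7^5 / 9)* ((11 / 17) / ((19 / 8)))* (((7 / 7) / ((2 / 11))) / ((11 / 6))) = -3308779177 / 31008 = -106707.27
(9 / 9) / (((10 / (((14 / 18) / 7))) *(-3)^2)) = 1 / 810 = 0.00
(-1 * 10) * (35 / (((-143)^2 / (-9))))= 3150 / 20449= 0.15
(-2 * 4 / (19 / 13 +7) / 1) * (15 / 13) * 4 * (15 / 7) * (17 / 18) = -680 / 77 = -8.83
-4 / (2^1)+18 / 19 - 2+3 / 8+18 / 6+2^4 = 2481 / 152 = 16.32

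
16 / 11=1.45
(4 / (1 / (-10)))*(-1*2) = 80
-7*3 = -21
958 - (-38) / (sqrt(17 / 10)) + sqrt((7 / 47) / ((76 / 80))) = 2 * sqrt(31255) / 893 + 38 * sqrt(170) / 17 + 958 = 987.54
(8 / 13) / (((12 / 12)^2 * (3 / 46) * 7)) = 368 / 273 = 1.35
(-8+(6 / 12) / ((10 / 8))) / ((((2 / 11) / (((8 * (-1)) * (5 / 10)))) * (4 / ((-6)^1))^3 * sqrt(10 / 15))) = -691.12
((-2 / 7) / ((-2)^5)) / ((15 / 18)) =3 / 280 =0.01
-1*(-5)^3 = 125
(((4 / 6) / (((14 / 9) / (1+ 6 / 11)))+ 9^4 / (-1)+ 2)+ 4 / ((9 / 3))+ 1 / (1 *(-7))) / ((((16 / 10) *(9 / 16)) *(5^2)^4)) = -3029402 / 162421875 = -0.02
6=6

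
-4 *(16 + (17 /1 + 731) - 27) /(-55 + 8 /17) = 50116 /927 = 54.06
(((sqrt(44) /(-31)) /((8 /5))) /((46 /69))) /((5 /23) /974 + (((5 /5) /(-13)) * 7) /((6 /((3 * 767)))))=0.00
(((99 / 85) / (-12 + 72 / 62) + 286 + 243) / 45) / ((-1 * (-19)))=265003 / 428400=0.62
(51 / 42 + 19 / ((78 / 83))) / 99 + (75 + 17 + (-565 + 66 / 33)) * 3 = -38183300 / 27027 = -1412.78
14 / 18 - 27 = -236 / 9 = -26.22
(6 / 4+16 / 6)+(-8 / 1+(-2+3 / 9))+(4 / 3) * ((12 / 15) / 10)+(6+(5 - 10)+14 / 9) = -2.84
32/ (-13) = -32/ 13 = -2.46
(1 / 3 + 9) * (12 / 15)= 112 / 15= 7.47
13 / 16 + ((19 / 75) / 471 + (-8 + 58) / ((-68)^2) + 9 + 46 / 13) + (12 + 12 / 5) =58952060263 / 2123456400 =27.76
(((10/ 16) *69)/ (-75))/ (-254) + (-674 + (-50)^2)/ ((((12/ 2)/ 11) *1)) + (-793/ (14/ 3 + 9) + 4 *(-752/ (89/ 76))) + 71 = 88089148501/ 111221520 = 792.02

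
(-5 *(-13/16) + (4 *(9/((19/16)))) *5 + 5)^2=2384857225/92416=25805.67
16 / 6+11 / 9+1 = 44 / 9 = 4.89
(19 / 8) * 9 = 171 / 8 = 21.38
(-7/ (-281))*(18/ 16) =63/ 2248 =0.03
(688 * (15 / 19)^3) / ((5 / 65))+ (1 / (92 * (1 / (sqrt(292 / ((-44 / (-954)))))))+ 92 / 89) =3 * sqrt(85118) / 1012+ 2687185028 / 610451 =4402.83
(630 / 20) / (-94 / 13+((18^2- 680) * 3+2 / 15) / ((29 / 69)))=-0.01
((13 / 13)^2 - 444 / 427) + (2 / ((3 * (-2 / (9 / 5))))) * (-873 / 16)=1116953 / 34160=32.70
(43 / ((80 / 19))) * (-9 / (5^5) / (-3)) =2451 / 250000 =0.01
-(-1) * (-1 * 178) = -178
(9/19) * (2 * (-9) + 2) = -144/19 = -7.58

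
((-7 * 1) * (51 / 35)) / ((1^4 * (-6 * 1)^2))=-17 / 60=-0.28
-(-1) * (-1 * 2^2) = -4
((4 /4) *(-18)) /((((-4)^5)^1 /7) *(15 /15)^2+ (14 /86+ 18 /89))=53578 /434341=0.12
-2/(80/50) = -5/4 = -1.25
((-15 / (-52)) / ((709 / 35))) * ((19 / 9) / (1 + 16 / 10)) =16625 / 1437852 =0.01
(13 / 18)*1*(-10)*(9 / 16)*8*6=-195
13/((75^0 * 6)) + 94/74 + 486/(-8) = -25447/444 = -57.31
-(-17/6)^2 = -289/36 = -8.03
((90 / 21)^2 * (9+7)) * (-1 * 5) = -1469.39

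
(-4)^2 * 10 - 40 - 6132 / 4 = -1413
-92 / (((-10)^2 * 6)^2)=-23 / 90000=-0.00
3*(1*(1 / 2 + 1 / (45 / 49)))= 143 / 30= 4.77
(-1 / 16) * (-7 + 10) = -3 / 16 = -0.19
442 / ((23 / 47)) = 20774 / 23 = 903.22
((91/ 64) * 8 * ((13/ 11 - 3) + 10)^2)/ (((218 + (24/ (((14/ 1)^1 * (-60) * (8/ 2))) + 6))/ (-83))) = -356879250/ 1264813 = -282.16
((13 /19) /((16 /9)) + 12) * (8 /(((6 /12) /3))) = 11295 /19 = 594.47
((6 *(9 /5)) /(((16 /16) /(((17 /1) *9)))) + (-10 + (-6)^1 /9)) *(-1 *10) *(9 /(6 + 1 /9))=-1329804 /55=-24178.25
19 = 19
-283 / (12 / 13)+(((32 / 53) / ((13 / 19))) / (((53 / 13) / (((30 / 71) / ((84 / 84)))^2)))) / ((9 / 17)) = -52082858551 / 169922028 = -306.51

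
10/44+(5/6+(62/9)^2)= 43229/891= 48.52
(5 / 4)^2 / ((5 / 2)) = 5 / 8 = 0.62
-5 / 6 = -0.83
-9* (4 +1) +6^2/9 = -41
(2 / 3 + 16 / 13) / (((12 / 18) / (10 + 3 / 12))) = 1517 / 52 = 29.17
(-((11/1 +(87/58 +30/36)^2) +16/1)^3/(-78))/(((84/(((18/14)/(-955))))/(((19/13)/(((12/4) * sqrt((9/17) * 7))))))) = -0.00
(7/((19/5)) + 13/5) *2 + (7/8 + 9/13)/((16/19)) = 1698631/158080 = 10.75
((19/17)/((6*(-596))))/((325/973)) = -18487/19757400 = -0.00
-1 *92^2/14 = -4232/7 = -604.57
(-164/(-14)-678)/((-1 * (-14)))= -2332/49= -47.59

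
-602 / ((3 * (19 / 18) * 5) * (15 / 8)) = -9632 / 475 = -20.28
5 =5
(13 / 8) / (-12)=-13 / 96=-0.14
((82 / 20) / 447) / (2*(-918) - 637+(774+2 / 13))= -533 / 98719950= -0.00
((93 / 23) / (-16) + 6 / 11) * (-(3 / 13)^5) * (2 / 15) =-19197 / 751497032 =-0.00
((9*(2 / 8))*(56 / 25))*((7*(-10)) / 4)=-441 / 5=-88.20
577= 577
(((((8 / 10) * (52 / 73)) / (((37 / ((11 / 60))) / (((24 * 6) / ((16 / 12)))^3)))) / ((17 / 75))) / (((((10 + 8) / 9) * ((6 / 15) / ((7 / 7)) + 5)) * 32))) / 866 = 1042470 / 19882061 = 0.05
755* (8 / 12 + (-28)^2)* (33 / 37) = 19549970 / 37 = 528377.57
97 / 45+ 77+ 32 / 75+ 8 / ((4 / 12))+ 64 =37706 / 225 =167.58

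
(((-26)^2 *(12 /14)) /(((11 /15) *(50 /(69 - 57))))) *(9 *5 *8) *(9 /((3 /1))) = 15769728 /77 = 204801.66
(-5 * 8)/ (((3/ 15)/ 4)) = -800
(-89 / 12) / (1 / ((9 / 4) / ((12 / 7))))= -9.73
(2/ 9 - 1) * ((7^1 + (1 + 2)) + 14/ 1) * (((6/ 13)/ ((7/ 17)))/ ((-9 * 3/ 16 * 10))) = 2176/ 1755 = 1.24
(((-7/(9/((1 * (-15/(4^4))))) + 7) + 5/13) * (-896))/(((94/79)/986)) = -20224437107/3666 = -5516758.62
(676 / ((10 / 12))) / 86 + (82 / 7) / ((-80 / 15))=7.24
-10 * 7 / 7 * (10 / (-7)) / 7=100 / 49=2.04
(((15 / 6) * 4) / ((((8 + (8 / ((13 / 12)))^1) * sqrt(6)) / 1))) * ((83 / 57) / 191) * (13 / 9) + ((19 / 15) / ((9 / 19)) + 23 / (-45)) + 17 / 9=14027 * sqrt(6) / 11757960 + 547 / 135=4.05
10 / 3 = 3.33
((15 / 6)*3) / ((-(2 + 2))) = -15 / 8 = -1.88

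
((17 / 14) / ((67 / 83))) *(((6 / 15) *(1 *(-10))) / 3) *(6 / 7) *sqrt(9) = -16932 / 3283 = -5.16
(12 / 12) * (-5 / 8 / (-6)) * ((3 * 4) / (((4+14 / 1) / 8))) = 5 / 9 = 0.56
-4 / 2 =-2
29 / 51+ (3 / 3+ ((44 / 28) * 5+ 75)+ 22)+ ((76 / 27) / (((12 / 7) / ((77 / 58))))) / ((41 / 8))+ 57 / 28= 4991707813 / 45843084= 108.89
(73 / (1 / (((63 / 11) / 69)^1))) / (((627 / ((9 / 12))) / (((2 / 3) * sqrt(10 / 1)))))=511 * sqrt(10) / 105754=0.02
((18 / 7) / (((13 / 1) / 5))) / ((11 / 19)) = 1710 / 1001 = 1.71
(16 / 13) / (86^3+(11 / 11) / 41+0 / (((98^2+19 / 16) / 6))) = 656 / 339017861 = 0.00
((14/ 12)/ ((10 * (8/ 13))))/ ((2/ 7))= 637/ 960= 0.66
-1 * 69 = -69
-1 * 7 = -7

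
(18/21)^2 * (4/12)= 12/49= 0.24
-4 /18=-2 /9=-0.22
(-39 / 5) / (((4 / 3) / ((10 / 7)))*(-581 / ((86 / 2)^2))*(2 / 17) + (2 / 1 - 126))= 3677661 / 58481648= 0.06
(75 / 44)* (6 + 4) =375 / 22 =17.05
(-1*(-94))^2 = 8836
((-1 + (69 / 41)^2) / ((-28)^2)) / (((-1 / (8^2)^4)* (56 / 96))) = -67215.59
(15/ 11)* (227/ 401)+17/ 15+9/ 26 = 2.25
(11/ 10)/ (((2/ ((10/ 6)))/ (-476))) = -1309/ 3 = -436.33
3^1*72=216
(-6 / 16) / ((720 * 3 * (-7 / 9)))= 1 / 4480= 0.00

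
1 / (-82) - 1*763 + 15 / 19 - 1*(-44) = -1118991 / 1558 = -718.22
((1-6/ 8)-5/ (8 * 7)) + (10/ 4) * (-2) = -271/ 56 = -4.84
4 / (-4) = -1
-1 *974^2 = -948676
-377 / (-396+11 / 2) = 754 / 781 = 0.97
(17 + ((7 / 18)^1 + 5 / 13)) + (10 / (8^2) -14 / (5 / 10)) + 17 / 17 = -33959 / 3744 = -9.07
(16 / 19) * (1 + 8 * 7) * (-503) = -24144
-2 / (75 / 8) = -16 / 75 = -0.21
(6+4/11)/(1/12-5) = -840/649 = -1.29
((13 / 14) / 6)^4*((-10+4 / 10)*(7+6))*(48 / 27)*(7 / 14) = -371293 / 5834430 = -0.06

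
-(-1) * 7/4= 7/4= 1.75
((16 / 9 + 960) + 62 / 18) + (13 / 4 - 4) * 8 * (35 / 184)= 798259 / 828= 964.08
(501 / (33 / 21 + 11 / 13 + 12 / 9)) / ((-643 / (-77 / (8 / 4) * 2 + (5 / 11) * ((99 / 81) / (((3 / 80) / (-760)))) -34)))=4665433409 / 1975296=2361.89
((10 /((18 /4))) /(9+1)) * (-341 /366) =-341 /1647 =-0.21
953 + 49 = 1002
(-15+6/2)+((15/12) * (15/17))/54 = -11.98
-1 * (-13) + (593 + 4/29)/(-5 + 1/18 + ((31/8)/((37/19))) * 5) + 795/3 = 153314110/386657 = 396.51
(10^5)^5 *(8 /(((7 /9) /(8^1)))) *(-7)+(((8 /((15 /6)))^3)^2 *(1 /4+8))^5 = -5364417978984511717143529142550253417728539885568 /931322574615478515625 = -5759999945453223278915065000.00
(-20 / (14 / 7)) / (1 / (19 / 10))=-19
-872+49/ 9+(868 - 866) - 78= -8483/ 9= -942.56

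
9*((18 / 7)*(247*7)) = 40014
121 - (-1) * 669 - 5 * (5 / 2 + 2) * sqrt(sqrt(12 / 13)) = -45 * 13^(3 / 4) * sqrt(2) * 3^(1 / 4) / 26 + 790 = 767.95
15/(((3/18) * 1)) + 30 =120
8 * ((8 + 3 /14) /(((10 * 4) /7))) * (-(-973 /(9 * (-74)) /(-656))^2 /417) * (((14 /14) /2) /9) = -156653 /20614836400128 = -0.00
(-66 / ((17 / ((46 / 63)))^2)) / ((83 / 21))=-46552 / 1511181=-0.03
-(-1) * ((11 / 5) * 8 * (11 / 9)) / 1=968 / 45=21.51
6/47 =0.13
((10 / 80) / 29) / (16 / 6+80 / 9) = 9 / 24128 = 0.00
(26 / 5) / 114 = 13 / 285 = 0.05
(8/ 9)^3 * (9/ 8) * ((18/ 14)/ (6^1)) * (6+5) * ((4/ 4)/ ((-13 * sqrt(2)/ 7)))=-176 * sqrt(2)/ 351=-0.71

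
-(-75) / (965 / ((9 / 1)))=0.70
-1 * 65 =-65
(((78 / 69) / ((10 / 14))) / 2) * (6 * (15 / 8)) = 819 / 92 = 8.90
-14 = -14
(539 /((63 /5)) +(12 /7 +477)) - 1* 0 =32854 /63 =521.49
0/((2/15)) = 0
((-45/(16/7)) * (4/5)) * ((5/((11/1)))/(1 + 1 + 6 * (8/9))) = -945/968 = -0.98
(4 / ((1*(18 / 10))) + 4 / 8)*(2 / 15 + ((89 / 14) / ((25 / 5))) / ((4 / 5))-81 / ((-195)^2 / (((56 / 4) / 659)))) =5640236119 / 1202806800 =4.69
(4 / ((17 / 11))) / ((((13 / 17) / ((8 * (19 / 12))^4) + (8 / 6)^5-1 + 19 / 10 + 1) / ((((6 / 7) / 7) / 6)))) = 111471370560 / 12902760192763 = 0.01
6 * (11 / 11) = 6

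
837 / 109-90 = -8973 / 109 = -82.32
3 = 3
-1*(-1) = 1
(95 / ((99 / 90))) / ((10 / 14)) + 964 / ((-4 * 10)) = 96.81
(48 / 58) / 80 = 3 / 290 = 0.01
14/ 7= 2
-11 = -11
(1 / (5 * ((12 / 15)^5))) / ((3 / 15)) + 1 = 4149 / 1024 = 4.05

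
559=559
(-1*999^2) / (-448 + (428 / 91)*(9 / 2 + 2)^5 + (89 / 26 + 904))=-726544728 / 40062811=-18.14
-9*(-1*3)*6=162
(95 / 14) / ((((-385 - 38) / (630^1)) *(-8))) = 475 / 376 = 1.26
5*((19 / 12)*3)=95 / 4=23.75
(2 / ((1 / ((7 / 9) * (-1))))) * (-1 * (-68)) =-952 / 9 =-105.78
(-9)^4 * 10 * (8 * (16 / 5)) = 1679616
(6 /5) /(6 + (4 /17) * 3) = 17 /95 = 0.18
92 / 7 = 13.14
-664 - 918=-1582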